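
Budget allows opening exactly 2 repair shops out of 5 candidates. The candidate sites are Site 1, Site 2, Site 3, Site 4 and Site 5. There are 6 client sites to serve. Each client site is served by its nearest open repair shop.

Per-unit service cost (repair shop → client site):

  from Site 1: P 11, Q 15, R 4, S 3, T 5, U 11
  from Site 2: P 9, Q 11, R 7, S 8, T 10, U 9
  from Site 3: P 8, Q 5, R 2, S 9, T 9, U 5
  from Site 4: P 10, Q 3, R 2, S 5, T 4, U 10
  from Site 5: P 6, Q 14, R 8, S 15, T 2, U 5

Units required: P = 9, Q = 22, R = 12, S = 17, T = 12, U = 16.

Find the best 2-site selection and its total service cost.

Choose Site 4 and Site 5; total service cost 333.

With exactly 2 open, each client site uses its cheapest among the chosen.
{Site 4, Site 5}: P→Site 5 6·9=54, Q→Site 4 3·22=66, R→Site 4 2·12=24, S→Site 4 5·17=85, T→Site 5 2·12=24, U→Site 5 5·16=80. Service cost 333.
{Site 3, Site 4}: service cost 375
{Site 1, Site 3}: service cost 397
Among all 10 size-2 choices, {Site 4, Site 5} is lowest.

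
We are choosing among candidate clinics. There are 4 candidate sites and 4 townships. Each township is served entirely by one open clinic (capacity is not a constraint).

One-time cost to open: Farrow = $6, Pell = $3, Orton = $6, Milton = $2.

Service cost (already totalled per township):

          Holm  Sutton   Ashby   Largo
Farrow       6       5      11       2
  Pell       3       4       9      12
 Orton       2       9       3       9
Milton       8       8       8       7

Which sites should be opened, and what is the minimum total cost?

For any fixed open set, each township goes to its cheapest open site; total = fixed + service.
{Farrow, Orton}: Holm→Orton 2, Sutton→Farrow 5, Ashby→Orton 3, Largo→Farrow 2. Service 12; fixed 12; total 24.
{Farrow, Pell, Orton}: service 11 + fixed 15 = 26
{Farrow, Orton, Milton}: service 12 + fixed 14 = 26
{Farrow, Pell, Orton, Milton}: service 11 + fixed 17 = 28
No other subset beats 24.

Open Farrow and Orton; minimum total cost 24.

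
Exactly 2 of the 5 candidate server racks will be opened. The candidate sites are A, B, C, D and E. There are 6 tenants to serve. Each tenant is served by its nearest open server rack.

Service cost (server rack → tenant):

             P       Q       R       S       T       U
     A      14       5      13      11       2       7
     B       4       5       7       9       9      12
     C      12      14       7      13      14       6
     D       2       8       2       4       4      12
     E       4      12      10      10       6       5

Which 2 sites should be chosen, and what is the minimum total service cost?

Choose A and D; total service cost 22.

With exactly 2 open, each tenant uses its cheapest among the chosen.
{A, D}: P→D 2, Q→A 5, R→D 2, S→D 4, T→A 2, U→A 7. Service cost 22.
{D, E}: service cost 25
{C, D}: service cost 26
Among all 10 size-2 choices, {A, D} is lowest.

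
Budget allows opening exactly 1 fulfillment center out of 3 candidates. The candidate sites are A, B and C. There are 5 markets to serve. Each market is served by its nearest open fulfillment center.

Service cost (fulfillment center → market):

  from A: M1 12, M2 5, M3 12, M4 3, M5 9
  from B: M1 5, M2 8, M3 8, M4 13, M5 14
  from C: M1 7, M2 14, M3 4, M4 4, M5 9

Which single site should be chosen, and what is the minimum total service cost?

With exactly 1 open, each market uses its cheapest among the chosen.
{C}: M1→C 7, M2→C 14, M3→C 4, M4→C 4, M5→C 9. Service cost 38.
{A}: service cost 41
{B}: service cost 48
Among all 3 size-1 choices, {C} is lowest.

Choose C only; total service cost 38.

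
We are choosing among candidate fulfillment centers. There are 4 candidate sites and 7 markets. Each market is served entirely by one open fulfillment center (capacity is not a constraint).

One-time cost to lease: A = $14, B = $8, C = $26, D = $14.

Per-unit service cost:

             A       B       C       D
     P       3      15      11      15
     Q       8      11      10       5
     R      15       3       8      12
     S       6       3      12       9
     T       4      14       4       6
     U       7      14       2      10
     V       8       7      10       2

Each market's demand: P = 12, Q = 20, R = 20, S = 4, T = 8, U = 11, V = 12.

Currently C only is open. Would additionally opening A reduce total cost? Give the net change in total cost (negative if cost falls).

Yes — net change −170 (cost falls by 170).

Current service cost with {C}: 714.
Adding A: each market re-picks its cheapest; new service cost 530, saving 184.
Extra fixed cost: 14. Net change = 14 − 184 = -170.
(Totals: 740 → 570.)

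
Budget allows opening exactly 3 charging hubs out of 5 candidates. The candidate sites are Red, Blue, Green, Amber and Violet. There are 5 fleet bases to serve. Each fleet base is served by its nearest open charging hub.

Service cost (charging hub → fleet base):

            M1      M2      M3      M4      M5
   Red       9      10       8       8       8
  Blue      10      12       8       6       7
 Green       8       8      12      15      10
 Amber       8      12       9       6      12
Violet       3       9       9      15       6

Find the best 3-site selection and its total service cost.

With exactly 3 open, each fleet base uses its cheapest among the chosen.
{Blue, Green, Violet}: M1→Violet 3, M2→Green 8, M3→Blue 8, M4→Blue 6, M5→Violet 6. Service cost 31.
{Red, Blue, Violet}: service cost 32
{Red, Amber, Violet}: service cost 32
Among all 10 size-3 choices, {Blue, Green, Violet} is lowest.

Choose Blue, Green and Violet; total service cost 31.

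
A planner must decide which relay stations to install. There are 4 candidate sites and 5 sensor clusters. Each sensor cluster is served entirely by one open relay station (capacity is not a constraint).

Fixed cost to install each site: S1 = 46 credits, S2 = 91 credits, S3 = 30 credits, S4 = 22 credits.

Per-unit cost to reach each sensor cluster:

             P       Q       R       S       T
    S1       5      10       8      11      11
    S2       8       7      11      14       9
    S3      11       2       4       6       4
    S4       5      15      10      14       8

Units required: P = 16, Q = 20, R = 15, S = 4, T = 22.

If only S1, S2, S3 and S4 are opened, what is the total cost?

Total cost: 481

Each sensor cluster is assigned to its cheapest site among the open ones.
{S1, S2, S3, S4}: P→S1 5·16=80, Q→S3 2·20=40, R→S3 4·15=60, S→S3 6·4=24, T→S3 4·22=88. Service 292; fixed 189; total 481.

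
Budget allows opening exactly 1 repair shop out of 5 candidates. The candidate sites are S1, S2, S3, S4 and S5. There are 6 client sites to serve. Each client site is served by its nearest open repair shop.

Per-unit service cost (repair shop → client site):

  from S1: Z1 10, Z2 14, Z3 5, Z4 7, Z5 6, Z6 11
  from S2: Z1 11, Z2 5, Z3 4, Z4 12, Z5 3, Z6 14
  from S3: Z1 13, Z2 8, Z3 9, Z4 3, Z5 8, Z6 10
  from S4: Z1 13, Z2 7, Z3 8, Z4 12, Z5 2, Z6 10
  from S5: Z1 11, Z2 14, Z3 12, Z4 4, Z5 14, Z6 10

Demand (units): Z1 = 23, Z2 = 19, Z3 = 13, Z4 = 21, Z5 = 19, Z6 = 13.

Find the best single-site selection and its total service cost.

Choose S2 only; total service cost 891.

With exactly 1 open, each client site uses its cheapest among the chosen.
{S2}: Z1→S2 11·23=253, Z2→S2 5·19=95, Z3→S2 4·13=52, Z4→S2 12·21=252, Z5→S2 3·19=57, Z6→S2 14·13=182. Service cost 891.
{S3}: service cost 913
{S4}: service cost 956
Among all 5 size-1 choices, {S2} is lowest.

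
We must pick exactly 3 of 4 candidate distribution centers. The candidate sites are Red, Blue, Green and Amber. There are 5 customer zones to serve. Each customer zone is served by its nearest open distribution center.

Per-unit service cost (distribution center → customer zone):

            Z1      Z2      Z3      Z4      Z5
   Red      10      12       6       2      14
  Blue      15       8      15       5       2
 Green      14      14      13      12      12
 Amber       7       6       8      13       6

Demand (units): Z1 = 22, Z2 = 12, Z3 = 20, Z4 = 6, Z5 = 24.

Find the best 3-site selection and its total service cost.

With exactly 3 open, each customer zone uses its cheapest among the chosen.
{Red, Blue, Amber}: Z1→Amber 7·22=154, Z2→Amber 6·12=72, Z3→Red 6·20=120, Z4→Red 2·6=12, Z5→Blue 2·24=48. Service cost 406.
{Blue, Green, Amber}: service cost 464
{Red, Blue, Green}: service cost 496
Among all 4 size-3 choices, {Red, Blue, Amber} is lowest.

Choose Red, Blue and Amber; total service cost 406.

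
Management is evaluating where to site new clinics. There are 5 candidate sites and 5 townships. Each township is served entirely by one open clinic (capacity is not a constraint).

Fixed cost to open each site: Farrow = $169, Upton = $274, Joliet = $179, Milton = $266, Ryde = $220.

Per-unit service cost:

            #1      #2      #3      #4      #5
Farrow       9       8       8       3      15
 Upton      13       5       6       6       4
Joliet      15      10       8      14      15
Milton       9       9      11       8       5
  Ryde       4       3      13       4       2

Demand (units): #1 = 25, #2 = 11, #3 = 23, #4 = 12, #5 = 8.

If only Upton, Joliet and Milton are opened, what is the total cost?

Total cost: 1241

Each township is assigned to its cheapest site among the open ones.
{Upton, Joliet, Milton}: #1→Milton 9·25=225, #2→Upton 5·11=55, #3→Upton 6·23=138, #4→Upton 6·12=72, #5→Upton 4·8=32. Service 522; fixed 719; total 1241.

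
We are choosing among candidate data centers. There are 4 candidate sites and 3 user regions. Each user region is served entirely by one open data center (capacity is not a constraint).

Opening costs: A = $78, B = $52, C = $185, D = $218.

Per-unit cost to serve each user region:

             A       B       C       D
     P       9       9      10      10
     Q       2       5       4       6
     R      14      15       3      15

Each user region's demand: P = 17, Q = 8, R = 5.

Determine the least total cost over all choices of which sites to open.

Minimum total cost: 317

For any fixed open set, each user region goes to its cheapest open site; total = fixed + service.
{A}: P→A 9·17=153, Q→A 2·8=16, R→A 14·5=70. Service 239; fixed 78; total 317.
{B}: P→B 9·17=153, Q→B 5·8=40, R→B 15·5=75. Service 268; fixed 52; total 320.
{A, B}: P→A 9·17=153, Q→A 2·8=16, R→A 14·5=70. Service 239; fixed 130; total 369.
{A, B, C, D}: P→A 9·17=153, Q→A 2·8=16, R→C 3·5=15. Service 184; fixed 533; total 717.
(All 15 nonempty subsets were checked; A only is lowest.)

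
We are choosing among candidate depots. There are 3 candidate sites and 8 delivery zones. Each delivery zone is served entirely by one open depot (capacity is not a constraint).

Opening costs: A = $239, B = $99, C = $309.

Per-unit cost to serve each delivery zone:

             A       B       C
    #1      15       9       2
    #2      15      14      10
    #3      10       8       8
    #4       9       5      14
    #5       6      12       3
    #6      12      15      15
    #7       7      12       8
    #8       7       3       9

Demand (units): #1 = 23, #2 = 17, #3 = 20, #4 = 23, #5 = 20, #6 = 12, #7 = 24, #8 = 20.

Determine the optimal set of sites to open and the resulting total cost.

Open B and C; minimum total cost 1391.

For any fixed open set, each delivery zone goes to its cheapest open site; total = fixed + service.
{B, C}: #1→C 2·23=46, #2→C 10·17=170, #3→B 8·20=160, #4→B 5·23=115, #5→C 3·20=60, #6→B 15·12=180, #7→C 8·24=192, #8→B 3·20=60. Service 983; fixed 408; total 1391.
{A, B}: #1→B 9·23=207, #2→B 14·17=238, #3→B 8·20=160, #4→B 5·23=115, #5→A 6·20=120, #6→A 12·12=144, #7→A 7·24=168, #8→B 3·20=60. Service 1212; fixed 338; total 1550.
{A, B, C}: service 923 + fixed 647 = 1570
{B}: service 1488 + fixed 99 = 1587
No other subset beats 1391.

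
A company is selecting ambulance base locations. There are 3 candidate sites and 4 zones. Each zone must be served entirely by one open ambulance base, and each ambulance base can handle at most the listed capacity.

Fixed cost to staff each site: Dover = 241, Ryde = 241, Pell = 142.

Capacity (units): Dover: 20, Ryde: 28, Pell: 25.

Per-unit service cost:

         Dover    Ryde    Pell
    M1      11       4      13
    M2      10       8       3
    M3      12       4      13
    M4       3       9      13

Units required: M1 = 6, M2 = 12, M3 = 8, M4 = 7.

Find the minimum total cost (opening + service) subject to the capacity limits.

Open {Ryde, Pell}: M1→Ryde 4·6=24, M2→Pell 3·12=36, M3→Ryde 4·8=32, M4→Ryde 9·7=63.
Loads: Ryde carries 21/28, Pell carries 12/25. Service 155; fixed 383; total 538.
Next best feasible plan costs 566.

Minimum total cost: 538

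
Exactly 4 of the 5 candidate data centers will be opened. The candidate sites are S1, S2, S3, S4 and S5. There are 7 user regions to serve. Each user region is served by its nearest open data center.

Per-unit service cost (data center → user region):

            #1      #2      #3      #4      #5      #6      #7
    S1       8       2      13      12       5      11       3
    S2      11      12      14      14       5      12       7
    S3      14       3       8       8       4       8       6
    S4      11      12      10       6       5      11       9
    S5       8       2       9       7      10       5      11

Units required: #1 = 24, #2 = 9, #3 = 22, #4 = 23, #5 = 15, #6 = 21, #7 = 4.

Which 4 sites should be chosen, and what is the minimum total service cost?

With exactly 4 open, each user region uses its cheapest among the chosen.
{S1, S3, S4, S5}: #1→S1 8·24=192, #2→S1 2·9=18, #3→S3 8·22=176, #4→S4 6·23=138, #5→S3 4·15=60, #6→S5 5·21=105, #7→S1 3·4=12. Service cost 701.
{S2, S3, S4, S5}: service cost 713
{S1, S2, S3, S5}: service cost 724
Among all 5 size-4 choices, {S1, S3, S4, S5} is lowest.

Choose S1, S3, S4 and S5; total service cost 701.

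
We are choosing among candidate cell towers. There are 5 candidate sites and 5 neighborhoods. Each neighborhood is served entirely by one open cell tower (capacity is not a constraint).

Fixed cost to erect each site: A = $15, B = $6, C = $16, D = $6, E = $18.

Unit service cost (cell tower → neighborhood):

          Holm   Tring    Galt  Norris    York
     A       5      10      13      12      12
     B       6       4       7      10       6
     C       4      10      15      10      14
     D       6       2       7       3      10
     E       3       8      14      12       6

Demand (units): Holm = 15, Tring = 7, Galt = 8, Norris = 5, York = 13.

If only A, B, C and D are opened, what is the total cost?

Each neighborhood is assigned to its cheapest site among the open ones.
{A, B, C, D}: Holm→C 4·15=60, Tring→D 2·7=14, Galt→B 7·8=56, Norris→D 3·5=15, York→B 6·13=78. Service 223; fixed 43; total 266.

Total cost: 266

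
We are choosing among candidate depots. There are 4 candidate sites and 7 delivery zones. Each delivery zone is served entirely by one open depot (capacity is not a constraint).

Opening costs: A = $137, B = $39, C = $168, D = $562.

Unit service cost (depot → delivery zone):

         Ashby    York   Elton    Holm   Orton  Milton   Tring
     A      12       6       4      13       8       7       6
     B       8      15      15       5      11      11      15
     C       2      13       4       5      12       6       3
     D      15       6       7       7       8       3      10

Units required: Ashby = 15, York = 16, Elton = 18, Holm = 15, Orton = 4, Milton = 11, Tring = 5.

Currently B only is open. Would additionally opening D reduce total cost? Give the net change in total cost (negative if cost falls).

Current service cost with {B}: 945.
Adding D: each delivery zone re-picks its cheapest; new service cost 532, saving 413.
Extra fixed cost: 562. Net change = 562 − 413 = 149.
(Totals: 984 → 1133.)

No — net change +149 (cost rises by 149).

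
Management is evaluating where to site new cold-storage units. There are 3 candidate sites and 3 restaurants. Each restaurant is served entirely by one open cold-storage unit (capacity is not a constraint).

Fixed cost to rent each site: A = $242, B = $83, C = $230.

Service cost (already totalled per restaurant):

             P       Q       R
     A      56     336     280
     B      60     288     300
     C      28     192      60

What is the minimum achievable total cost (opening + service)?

For any fixed open set, each restaurant goes to its cheapest open site; total = fixed + service.
{C}: P→C 28, Q→C 192, R→C 60. Service 280; fixed 230; total 510.
{B, C}: service 280 + fixed 313 = 593
{B}: P→B 60, Q→B 288, R→B 300. Service 648; fixed 83; total 731.
{A, B, C}: service 280 + fixed 555 = 835
No other subset beats 510.

Minimum total cost: 510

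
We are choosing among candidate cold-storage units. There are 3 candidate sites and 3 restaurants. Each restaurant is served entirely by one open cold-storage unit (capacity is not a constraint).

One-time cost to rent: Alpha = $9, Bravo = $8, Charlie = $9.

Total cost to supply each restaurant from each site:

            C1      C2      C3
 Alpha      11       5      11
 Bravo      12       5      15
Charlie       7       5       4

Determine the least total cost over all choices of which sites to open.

For any fixed open set, each restaurant goes to its cheapest open site; total = fixed + service.
{Charlie}: C1→Charlie 7, C2→Charlie 5, C3→Charlie 4. Service 16; fixed 9; total 25.
{Bravo, Charlie}: C1→Charlie 7, C2→Bravo 5, C3→Charlie 4. Service 16; fixed 17; total 33.
{Alpha, Charlie}: C1→Charlie 7, C2→Alpha 5, C3→Charlie 4. Service 16; fixed 18; total 34.
{Alpha, Bravo, Charlie}: C1→Charlie 7, C2→Alpha 5, C3→Charlie 4. Service 16; fixed 26; total 42.
No other subset beats 25.

Minimum total cost: 25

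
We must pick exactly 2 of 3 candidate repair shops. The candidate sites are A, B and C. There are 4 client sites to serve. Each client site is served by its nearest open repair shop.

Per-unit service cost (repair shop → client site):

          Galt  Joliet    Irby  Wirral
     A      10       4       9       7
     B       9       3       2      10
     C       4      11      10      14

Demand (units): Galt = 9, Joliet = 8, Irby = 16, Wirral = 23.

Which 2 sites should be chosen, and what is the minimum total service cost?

Choose A and B; total service cost 298.

With exactly 2 open, each client site uses its cheapest among the chosen.
{A, B}: Galt→B 9·9=81, Joliet→B 3·8=24, Irby→B 2·16=32, Wirral→A 7·23=161. Service cost 298.
{B, C}: service cost 322
{A, C}: service cost 373
Among all 3 size-2 choices, {A, B} is lowest.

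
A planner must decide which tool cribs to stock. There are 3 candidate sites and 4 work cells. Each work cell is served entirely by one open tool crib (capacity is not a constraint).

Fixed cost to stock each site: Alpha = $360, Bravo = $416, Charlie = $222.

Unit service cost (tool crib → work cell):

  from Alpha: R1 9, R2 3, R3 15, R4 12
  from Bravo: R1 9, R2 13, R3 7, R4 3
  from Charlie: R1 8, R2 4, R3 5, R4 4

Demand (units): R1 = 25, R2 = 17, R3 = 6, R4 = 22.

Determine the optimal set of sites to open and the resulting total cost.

For any fixed open set, each work cell goes to its cheapest open site; total = fixed + service.
{Charlie}: R1→Charlie 8·25=200, R2→Charlie 4·17=68, R3→Charlie 5·6=30, R4→Charlie 4·22=88. Service 386; fixed 222; total 608.
{Alpha, Charlie}: R1→Charlie 8·25=200, R2→Alpha 3·17=51, R3→Charlie 5·6=30, R4→Charlie 4·22=88. Service 369; fixed 582; total 951.
{Bravo}: service 554 + fixed 416 = 970
{Alpha, Bravo, Charlie}: service 347 + fixed 998 = 1345
No other subset beats 608.

Open Charlie only; minimum total cost 608.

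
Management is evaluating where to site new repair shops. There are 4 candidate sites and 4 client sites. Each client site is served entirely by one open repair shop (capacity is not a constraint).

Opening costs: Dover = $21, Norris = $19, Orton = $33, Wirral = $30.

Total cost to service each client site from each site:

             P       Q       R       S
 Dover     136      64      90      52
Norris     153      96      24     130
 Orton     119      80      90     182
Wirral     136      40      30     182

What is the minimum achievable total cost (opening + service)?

Minimum total cost: 309

For any fixed open set, each client site goes to its cheapest open site; total = fixed + service.
{Dover, Wirral}: P→Dover 136, Q→Wirral 40, R→Wirral 30, S→Dover 52. Service 258; fixed 51; total 309.
{Dover, Norris}: service 276 + fixed 40 = 316
{Dover, Norris, Wirral}: P→Dover 136, Q→Wirral 40, R→Norris 24, S→Dover 52. Service 252; fixed 70; total 322.
{Dover, Norris, Orton, Wirral}: service 235 + fixed 103 = 338
(All 15 nonempty subsets were checked; Dover and Wirral is lowest.)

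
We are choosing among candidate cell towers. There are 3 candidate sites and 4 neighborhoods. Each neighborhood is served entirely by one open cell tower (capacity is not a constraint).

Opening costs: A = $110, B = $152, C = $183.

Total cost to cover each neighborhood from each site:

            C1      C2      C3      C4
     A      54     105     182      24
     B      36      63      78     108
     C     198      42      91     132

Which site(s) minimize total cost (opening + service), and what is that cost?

For any fixed open set, each neighborhood goes to its cheapest open site; total = fixed + service.
{B}: C1→B 36, C2→B 63, C3→B 78, C4→B 108. Service 285; fixed 152; total 437.
{A, B}: service 201 + fixed 262 = 463
{A}: C1→A 54, C2→A 105, C3→A 182, C4→A 24. Service 365; fixed 110; total 475.
{A, B, C}: service 180 + fixed 445 = 625
No other subset beats 437.

Open B only; minimum total cost 437.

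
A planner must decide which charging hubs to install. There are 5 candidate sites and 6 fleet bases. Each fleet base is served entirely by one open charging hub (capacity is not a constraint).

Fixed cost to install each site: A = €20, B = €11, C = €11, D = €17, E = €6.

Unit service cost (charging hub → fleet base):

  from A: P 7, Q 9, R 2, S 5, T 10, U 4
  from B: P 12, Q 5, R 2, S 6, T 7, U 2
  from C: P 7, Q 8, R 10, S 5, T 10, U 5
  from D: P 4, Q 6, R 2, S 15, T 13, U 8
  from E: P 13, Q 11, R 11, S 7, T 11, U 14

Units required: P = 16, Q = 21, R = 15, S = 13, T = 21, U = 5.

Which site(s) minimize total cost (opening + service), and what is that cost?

Open B, C and D; minimum total cost 460.

For any fixed open set, each fleet base goes to its cheapest open site; total = fixed + service.
{B, C, D}: P→D 4·16=64, Q→B 5·21=105, R→B 2·15=30, S→C 5·13=65, T→B 7·21=147, U→B 2·5=10. Service 421; fixed 39; total 460.
{B, D}: P→D 4·16=64, Q→B 5·21=105, R→B 2·15=30, S→B 6·13=78, T→B 7·21=147, U→B 2·5=10. Service 434; fixed 28; total 462.
{B, C, D, E}: service 421 + fixed 45 = 466
{A, B, C, D, E}: service 421 + fixed 65 = 486
No other subset beats 460.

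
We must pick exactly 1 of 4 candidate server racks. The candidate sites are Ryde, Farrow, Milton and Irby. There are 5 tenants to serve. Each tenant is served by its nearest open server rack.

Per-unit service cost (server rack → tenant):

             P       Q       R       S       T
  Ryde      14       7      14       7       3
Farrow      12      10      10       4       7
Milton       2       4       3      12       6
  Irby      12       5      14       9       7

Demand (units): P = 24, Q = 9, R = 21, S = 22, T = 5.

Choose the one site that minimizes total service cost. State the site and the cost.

Choose Milton only; total service cost 441.

With exactly 1 open, each tenant uses its cheapest among the chosen.
{Milton}: P→Milton 2·24=48, Q→Milton 4·9=36, R→Milton 3·21=63, S→Milton 12·22=264, T→Milton 6·5=30. Service cost 441.
{Farrow}: service cost 711
{Irby}: service cost 860
Among all 4 size-1 choices, {Milton} is lowest.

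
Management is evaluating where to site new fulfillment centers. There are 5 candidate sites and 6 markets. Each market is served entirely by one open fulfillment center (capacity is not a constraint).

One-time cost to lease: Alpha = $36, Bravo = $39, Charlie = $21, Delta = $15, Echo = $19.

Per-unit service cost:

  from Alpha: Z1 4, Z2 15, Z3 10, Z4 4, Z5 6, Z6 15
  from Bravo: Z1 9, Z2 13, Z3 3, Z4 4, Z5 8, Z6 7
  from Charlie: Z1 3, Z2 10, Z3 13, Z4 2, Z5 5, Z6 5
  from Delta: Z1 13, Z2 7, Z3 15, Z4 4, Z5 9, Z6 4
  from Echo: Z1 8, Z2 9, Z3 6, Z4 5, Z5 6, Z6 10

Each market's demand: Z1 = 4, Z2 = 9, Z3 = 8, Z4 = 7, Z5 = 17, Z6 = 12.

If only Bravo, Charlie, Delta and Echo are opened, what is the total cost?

Each market is assigned to its cheapest site among the open ones.
{Bravo, Charlie, Delta, Echo}: Z1→Charlie 3·4=12, Z2→Delta 7·9=63, Z3→Bravo 3·8=24, Z4→Charlie 2·7=14, Z5→Charlie 5·17=85, Z6→Delta 4·12=48. Service 246; fixed 94; total 340.

Total cost: 340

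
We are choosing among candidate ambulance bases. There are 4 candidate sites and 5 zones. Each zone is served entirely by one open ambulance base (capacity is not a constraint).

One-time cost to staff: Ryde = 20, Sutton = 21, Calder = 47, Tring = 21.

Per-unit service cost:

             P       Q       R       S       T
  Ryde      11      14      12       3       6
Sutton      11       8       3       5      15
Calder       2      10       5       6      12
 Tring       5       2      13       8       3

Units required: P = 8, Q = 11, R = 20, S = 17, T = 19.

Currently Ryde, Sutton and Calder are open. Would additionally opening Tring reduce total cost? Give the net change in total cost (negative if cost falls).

Current service cost with {Ryde, Sutton, Calder}: 329.
Adding Tring: each zone re-picks its cheapest; new service cost 206, saving 123.
Extra fixed cost: 21. Net change = 21 − 123 = -102.
(Totals: 417 → 315.)

Yes — net change −102 (cost falls by 102).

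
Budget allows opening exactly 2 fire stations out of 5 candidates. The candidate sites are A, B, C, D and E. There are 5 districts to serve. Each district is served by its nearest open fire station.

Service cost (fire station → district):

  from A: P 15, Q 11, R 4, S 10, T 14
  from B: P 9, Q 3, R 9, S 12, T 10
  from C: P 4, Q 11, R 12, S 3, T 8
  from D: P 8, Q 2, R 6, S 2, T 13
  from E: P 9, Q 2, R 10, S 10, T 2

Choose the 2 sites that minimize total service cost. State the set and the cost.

Choose D and E; total service cost 20.

With exactly 2 open, each district uses its cheapest among the chosen.
{D, E}: P→D 8, Q→D 2, R→D 6, S→D 2, T→E 2. Service cost 20.
{C, E}: service cost 21
{C, D}: service cost 22
Among all 10 size-2 choices, {D, E} is lowest.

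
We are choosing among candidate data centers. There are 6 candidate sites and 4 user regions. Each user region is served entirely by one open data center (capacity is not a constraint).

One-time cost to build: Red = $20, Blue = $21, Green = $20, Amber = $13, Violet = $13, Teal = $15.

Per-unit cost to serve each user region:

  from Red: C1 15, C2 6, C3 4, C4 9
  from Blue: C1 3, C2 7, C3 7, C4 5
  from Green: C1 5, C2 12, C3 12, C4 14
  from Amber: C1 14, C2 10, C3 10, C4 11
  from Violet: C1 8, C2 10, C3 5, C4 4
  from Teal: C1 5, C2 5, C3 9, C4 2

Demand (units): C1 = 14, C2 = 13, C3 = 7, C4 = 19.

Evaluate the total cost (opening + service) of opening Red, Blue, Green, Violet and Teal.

Total cost: 262

Each user region is assigned to its cheapest site among the open ones.
{Red, Blue, Green, Violet, Teal}: C1→Blue 3·14=42, C2→Teal 5·13=65, C3→Red 4·7=28, C4→Teal 2·19=38. Service 173; fixed 89; total 262.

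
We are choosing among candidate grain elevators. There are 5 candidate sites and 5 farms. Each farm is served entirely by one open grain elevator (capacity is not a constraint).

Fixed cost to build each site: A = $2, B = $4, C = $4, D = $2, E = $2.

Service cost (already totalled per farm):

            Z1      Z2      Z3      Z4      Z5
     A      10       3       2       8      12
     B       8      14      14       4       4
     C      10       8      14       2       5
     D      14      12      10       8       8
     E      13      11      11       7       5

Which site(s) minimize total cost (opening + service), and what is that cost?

For any fixed open set, each farm goes to its cheapest open site; total = fixed + service.
{A, B}: Z1→B 8, Z2→A 3, Z3→A 2, Z4→B 4, Z5→B 4. Service 21; fixed 6; total 27.
{A, C}: service 22 + fixed 6 = 28
{A, B, C}: service 19 + fixed 10 = 29
{A, B, C, D, E}: Z1→B 8, Z2→A 3, Z3→A 2, Z4→C 2, Z5→B 4. Service 19; fixed 14; total 33.
No other subset beats 27.

Open A and B; minimum total cost 27.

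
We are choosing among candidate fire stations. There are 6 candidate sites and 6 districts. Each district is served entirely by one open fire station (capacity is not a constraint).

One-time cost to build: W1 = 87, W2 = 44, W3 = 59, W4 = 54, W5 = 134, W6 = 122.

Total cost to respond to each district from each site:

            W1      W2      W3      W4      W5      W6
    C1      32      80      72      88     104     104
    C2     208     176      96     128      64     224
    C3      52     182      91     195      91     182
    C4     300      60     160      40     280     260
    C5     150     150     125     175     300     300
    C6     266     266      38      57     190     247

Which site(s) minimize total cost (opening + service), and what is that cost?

Open W3 and W4; minimum total cost 575.

For any fixed open set, each district goes to its cheapest open site; total = fixed + service.
{W3, W4}: C1→W3 72, C2→W3 96, C3→W3 91, C4→W4 40, C5→W3 125, C6→W3 38. Service 462; fixed 113; total 575.
{W1, W3, W4}: C1→W1 32, C2→W3 96, C3→W1 52, C4→W4 40, C5→W3 125, C6→W3 38. Service 383; fixed 200; total 583.
{W2, W3}: C1→W3 72, C2→W3 96, C3→W3 91, C4→W2 60, C5→W3 125, C6→W3 38. Service 482; fixed 103; total 585.
{W1, W2, W3, W4, W5, W6}: service 351 + fixed 500 = 851
No other subset beats 575.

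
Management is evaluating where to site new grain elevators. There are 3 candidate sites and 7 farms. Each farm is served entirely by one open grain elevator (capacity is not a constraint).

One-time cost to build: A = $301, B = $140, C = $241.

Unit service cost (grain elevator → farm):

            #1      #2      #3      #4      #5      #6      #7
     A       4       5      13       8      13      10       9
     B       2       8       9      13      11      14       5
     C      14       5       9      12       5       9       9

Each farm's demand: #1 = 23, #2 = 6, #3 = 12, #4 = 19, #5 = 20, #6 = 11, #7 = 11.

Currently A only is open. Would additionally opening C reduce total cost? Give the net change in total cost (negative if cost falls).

Current service cost with {A}: 899.
Adding C: each farm re-picks its cheapest; new service cost 680, saving 219.
Extra fixed cost: 241. Net change = 241 − 219 = 22.
(Totals: 1200 → 1222.)

No — net change +22 (cost rises by 22).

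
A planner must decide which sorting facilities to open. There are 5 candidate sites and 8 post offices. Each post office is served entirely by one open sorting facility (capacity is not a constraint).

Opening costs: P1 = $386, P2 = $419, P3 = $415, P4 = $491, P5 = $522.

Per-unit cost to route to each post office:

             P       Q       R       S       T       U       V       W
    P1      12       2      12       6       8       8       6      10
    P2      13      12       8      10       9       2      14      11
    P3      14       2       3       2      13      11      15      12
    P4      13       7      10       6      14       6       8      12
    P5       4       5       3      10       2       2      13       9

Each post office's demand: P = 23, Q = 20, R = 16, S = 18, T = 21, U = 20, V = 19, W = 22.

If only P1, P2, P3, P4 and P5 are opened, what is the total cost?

Each post office is assigned to its cheapest site among the open ones.
{P1, P2, P3, P4, P5}: P→P5 4·23=92, Q→P1 2·20=40, R→P3 3·16=48, S→P3 2·18=36, T→P5 2·21=42, U→P2 2·20=40, V→P1 6·19=114, W→P5 9·22=198. Service 610; fixed 2233; total 2843.

Total cost: 2843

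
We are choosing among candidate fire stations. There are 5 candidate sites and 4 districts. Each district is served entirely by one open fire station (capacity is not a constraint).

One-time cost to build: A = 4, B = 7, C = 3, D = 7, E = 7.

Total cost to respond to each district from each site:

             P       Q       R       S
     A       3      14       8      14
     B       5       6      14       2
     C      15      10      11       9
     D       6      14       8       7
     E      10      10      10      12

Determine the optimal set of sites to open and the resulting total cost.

Open A and B; minimum total cost 30.

For any fixed open set, each district goes to its cheapest open site; total = fixed + service.
{A, B}: P→A 3, Q→B 6, R→A 8, S→B 2. Service 19; fixed 11; total 30.
{A, B, C}: service 19 + fixed 14 = 33
{B}: P→B 5, Q→B 6, R→B 14, S→B 2. Service 27; fixed 7; total 34.
{A, B, C, D, E}: service 19 + fixed 28 = 47
No other subset beats 30.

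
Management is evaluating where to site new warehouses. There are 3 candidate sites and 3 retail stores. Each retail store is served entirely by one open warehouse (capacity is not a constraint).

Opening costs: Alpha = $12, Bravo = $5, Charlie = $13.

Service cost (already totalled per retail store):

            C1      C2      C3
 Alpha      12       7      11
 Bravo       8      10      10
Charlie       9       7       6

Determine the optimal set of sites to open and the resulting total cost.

Open Bravo only; minimum total cost 33.

For any fixed open set, each retail store goes to its cheapest open site; total = fixed + service.
{Bravo}: C1→Bravo 8, C2→Bravo 10, C3→Bravo 10. Service 28; fixed 5; total 33.
{Charlie}: service 22 + fixed 13 = 35
{Bravo, Charlie}: C1→Bravo 8, C2→Charlie 7, C3→Charlie 6. Service 21; fixed 18; total 39.
{Alpha, Bravo, Charlie}: C1→Bravo 8, C2→Alpha 7, C3→Charlie 6. Service 21; fixed 30; total 51.
(All 7 nonempty subsets were checked; Bravo only is lowest.)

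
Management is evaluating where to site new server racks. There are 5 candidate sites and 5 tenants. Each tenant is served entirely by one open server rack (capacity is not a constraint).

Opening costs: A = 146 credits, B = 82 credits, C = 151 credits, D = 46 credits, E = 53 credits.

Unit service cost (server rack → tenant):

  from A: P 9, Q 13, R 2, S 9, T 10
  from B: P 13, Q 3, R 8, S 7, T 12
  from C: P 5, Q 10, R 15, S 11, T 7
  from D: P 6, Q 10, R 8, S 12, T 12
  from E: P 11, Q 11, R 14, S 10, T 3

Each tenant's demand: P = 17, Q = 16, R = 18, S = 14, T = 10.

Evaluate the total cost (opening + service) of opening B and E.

Each tenant is assigned to its cheapest site among the open ones.
{B, E}: P→E 11·17=187, Q→B 3·16=48, R→B 8·18=144, S→B 7·14=98, T→E 3·10=30. Service 507; fixed 135; total 642.

Total cost: 642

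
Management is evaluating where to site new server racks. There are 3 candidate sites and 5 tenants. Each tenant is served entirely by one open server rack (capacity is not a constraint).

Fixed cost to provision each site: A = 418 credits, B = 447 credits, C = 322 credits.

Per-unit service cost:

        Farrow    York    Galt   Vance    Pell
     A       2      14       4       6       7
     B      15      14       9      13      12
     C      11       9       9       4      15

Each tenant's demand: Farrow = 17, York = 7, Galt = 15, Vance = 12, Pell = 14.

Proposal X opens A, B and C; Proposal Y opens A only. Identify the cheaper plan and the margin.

Proposal Y is cheaper by 710.

Proposal X: {A, B, C}: Farrow→A 2·17=34, York→C 9·7=63, Galt→A 4·15=60, Vance→C 4·12=48, Pell→A 7·14=98. Service 303; fixed 1187; total 1490.
Proposal Y: {A}: Farrow→A 2·17=34, York→A 14·7=98, Galt→A 4·15=60, Vance→A 6·12=72, Pell→A 7·14=98. Service 362; fixed 418; total 780.
Difference: |1490 − 780| = 710.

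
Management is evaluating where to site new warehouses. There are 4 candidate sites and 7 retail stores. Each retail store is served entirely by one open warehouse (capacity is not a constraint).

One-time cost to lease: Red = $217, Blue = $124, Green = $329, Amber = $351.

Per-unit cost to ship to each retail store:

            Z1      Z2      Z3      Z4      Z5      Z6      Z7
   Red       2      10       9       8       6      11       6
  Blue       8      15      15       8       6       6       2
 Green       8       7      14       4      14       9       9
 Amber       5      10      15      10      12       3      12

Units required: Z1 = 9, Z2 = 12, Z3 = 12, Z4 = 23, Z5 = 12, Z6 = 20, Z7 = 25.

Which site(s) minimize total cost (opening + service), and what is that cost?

For any fixed open set, each retail store goes to its cheapest open site; total = fixed + service.
{Blue}: Z1→Blue 8·9=72, Z2→Blue 15·12=180, Z3→Blue 15·12=180, Z4→Blue 8·23=184, Z5→Blue 6·12=72, Z6→Blue 6·20=120, Z7→Blue 2·25=50. Service 858; fixed 124; total 982.
{Red, Blue}: service 672 + fixed 341 = 1013
{Red}: service 872 + fixed 217 = 1089
{Red, Blue, Green, Amber}: Z1→Red 2·9=18, Z2→Green 7·12=84, Z3→Red 9·12=108, Z4→Green 4·23=92, Z5→Red 6·12=72, Z6→Amber 3·20=60, Z7→Blue 2·25=50. Service 484; fixed 1021; total 1505.
(All 15 nonempty subsets were checked; Blue only is lowest.)

Open Blue only; minimum total cost 982.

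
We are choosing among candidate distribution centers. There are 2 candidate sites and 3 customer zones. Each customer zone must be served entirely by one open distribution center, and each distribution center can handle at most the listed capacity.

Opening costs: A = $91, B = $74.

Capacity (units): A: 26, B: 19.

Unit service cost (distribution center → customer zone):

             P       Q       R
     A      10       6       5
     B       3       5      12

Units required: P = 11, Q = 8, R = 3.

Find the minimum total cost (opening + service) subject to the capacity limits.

Minimum total cost: 253

Open {A, B}: P→B 3·11=33, Q→B 5·8=40, R→A 5·3=15.
Loads: A carries 3/26, B carries 19/19. Service 88; fixed 165; total 253.
Next best feasible plan costs 261.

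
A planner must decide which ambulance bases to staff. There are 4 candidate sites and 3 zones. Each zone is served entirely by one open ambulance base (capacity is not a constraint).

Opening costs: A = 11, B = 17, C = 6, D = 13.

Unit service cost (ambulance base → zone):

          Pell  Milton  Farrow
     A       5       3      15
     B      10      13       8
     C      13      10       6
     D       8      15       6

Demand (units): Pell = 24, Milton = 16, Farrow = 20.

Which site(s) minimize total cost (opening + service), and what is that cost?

Open A and C; minimum total cost 305.

For any fixed open set, each zone goes to its cheapest open site; total = fixed + service.
{A, C}: Pell→A 5·24=120, Milton→A 3·16=48, Farrow→C 6·20=120. Service 288; fixed 17; total 305.
{A, D}: Pell→A 5·24=120, Milton→A 3·16=48, Farrow→D 6·20=120. Service 288; fixed 24; total 312.
{A, C, D}: Pell→A 5·24=120, Milton→A 3·16=48, Farrow→C 6·20=120. Service 288; fixed 30; total 318.
{A, B, C, D}: Pell→A 5·24=120, Milton→A 3·16=48, Farrow→C 6·20=120. Service 288; fixed 47; total 335.
No other subset beats 305.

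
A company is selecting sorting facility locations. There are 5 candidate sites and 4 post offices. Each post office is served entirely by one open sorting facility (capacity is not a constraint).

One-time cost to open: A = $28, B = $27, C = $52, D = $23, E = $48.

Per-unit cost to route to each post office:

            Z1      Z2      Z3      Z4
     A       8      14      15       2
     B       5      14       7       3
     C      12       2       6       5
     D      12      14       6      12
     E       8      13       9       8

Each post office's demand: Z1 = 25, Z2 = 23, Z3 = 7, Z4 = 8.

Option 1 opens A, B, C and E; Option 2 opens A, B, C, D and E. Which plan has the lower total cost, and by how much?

Option 1: {A, B, C, E}: Z1→B 5·25=125, Z2→C 2·23=46, Z3→C 6·7=42, Z4→A 2·8=16. Service 229; fixed 155; total 384.
Option 2: {A, B, C, D, E}: Z1→B 5·25=125, Z2→C 2·23=46, Z3→C 6·7=42, Z4→A 2·8=16. Service 229; fixed 178; total 407.
Difference: |384 − 407| = 23.

Option 1 is cheaper by 23.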